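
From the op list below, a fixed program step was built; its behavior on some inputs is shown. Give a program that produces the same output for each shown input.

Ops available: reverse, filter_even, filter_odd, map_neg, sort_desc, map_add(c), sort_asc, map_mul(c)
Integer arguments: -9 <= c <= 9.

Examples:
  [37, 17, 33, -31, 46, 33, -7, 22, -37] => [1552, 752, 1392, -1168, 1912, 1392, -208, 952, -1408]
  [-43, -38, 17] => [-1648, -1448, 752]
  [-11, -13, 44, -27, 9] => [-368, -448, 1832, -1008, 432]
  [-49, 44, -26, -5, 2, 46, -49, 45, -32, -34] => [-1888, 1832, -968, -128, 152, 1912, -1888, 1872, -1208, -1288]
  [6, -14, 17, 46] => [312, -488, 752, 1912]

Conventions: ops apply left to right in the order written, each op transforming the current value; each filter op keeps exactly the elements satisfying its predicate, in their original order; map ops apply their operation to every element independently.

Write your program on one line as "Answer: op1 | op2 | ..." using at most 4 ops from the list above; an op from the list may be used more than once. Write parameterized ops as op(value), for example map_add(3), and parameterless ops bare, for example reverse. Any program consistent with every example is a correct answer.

map_mul(-5) | map_add(-9) | map_mul(-8)

Check, running the answer program on each example:
  [37, 17, 33, -31, 46, 33, -7, 22, -37] -> [-185, -85, -165, 155, -230, -165, 35, -110, 185] -> [-194, -94, -174, 146, -239, -174, 26, -119, 176] -> [1552, 752, 1392, -1168, 1912, 1392, -208, 952, -1408]
  [-43, -38, 17] -> [215, 190, -85] -> [206, 181, -94] -> [-1648, -1448, 752]
  [-11, -13, 44, -27, 9] -> [55, 65, -220, 135, -45] -> [46, 56, -229, 126, -54] -> [-368, -448, 1832, -1008, 432]
  [-49, 44, -26, -5, 2, 46, -49, 45, -32, -34] -> [245, -220, 130, 25, -10, -230, 245, -225, 160, 170] -> [236, -229, 121, 16, -19, -239, 236, -234, 151, 161] -> [-1888, 1832, -968, -128, 152, 1912, -1888, 1872, -1208, -1288]
  [6, -14, 17, 46] -> [-30, 70, -85, -230] -> [-39, 61, -94, -239] -> [312, -488, 752, 1912]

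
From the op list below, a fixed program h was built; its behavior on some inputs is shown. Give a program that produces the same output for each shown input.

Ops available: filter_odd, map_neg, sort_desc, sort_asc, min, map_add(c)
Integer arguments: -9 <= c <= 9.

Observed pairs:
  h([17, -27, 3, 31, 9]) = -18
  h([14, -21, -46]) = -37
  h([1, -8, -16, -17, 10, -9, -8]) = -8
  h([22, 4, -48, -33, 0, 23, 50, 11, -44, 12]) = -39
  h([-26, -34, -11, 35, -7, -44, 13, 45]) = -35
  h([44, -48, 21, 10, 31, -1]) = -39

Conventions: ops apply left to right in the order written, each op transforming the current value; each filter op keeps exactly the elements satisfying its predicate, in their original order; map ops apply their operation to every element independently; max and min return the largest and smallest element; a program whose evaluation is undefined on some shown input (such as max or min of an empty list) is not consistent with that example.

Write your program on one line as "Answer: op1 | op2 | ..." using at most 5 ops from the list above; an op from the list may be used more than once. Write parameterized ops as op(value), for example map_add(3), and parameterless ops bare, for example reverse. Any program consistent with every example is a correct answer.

map_neg | map_add(-9) | map_neg | sort_desc | min

Check, running the answer program on each example:
  [17, -27, 3, 31, 9] -> [-17, 27, -3, -31, -9] -> [-26, 18, -12, -40, -18] -> [26, -18, 12, 40, 18] -> [40, 26, 18, 12, -18] -> -18
  [14, -21, -46] -> [-14, 21, 46] -> [-23, 12, 37] -> [23, -12, -37] -> [23, -12, -37] -> -37
  [1, -8, -16, -17, 10, -9, -8] -> [-1, 8, 16, 17, -10, 9, 8] -> [-10, -1, 7, 8, -19, 0, -1] -> [10, 1, -7, -8, 19, 0, 1] -> [19, 10, 1, 1, 0, -7, -8] -> -8
  [22, 4, -48, -33, 0, 23, 50, 11, -44, 12] -> [-22, -4, 48, 33, 0, -23, -50, -11, 44, -12] -> [-31, -13, 39, 24, -9, -32, -59, -20, 35, -21] -> [31, 13, -39, -24, 9, 32, 59, 20, -35, 21] -> [59, 32, 31, 21, 20, 13, 9, -24, -35, -39] -> -39
  [-26, -34, -11, 35, -7, -44, 13, 45] -> [26, 34, 11, -35, 7, 44, -13, -45] -> [17, 25, 2, -44, -2, 35, -22, -54] -> [-17, -25, -2, 44, 2, -35, 22, 54] -> [54, 44, 22, 2, -2, -17, -25, -35] -> -35
  [44, -48, 21, 10, 31, -1] -> [-44, 48, -21, -10, -31, 1] -> [-53, 39, -30, -19, -40, -8] -> [53, -39, 30, 19, 40, 8] -> [53, 40, 30, 19, 8, -39] -> -39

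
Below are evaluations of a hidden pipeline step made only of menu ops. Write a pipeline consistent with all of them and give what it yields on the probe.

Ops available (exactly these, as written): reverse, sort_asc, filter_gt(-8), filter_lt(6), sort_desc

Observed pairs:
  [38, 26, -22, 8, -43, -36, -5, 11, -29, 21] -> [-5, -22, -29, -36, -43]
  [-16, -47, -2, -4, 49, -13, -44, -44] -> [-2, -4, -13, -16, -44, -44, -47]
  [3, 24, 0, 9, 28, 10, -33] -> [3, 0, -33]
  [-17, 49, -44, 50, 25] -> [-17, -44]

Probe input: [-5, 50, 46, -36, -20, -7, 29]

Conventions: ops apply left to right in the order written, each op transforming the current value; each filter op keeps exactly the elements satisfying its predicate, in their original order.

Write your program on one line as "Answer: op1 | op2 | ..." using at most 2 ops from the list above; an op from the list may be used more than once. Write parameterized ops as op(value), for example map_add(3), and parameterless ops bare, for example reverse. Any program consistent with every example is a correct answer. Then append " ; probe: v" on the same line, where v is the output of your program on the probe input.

sort_desc | filter_lt(6) ; probe: [-5, -7, -20, -36]

Check, running the answer program on each example:
  [38, 26, -22, 8, -43, -36, -5, 11, -29, 21] -> [38, 26, 21, 11, 8, -5, -22, -29, -36, -43] -> [-5, -22, -29, -36, -43]
  [-16, -47, -2, -4, 49, -13, -44, -44] -> [49, -2, -4, -13, -16, -44, -44, -47] -> [-2, -4, -13, -16, -44, -44, -47]
  [3, 24, 0, 9, 28, 10, -33] -> [28, 24, 10, 9, 3, 0, -33] -> [3, 0, -33]
  [-17, 49, -44, 50, 25] -> [50, 49, 25, -17, -44] -> [-17, -44]
  probe: [-5, 50, 46, -36, -20, -7, 29] -> [50, 46, 29, -5, -7, -20, -36] -> [-5, -7, -20, -36]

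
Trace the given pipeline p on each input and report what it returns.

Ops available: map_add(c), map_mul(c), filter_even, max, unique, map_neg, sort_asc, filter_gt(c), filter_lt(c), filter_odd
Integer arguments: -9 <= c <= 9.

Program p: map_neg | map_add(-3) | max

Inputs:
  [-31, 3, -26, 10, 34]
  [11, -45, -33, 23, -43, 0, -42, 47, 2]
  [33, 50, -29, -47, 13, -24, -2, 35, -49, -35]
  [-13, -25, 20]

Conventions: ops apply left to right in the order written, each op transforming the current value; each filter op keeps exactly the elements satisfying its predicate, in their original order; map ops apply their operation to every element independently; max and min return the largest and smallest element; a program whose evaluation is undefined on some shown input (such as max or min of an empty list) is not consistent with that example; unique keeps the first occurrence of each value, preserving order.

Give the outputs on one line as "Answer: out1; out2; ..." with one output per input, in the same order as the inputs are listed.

28; 42; 46; 22

Execution, op by op:
  [-31, 3, -26, 10, 34] -> [31, -3, 26, -10, -34] -> [28, -6, 23, -13, -37] -> 28
  [11, -45, -33, 23, -43, 0, -42, 47, 2] -> [-11, 45, 33, -23, 43, 0, 42, -47, -2] -> [-14, 42, 30, -26, 40, -3, 39, -50, -5] -> 42
  [33, 50, -29, -47, 13, -24, -2, 35, -49, -35] -> [-33, -50, 29, 47, -13, 24, 2, -35, 49, 35] -> [-36, -53, 26, 44, -16, 21, -1, -38, 46, 32] -> 46
  [-13, -25, 20] -> [13, 25, -20] -> [10, 22, -23] -> 22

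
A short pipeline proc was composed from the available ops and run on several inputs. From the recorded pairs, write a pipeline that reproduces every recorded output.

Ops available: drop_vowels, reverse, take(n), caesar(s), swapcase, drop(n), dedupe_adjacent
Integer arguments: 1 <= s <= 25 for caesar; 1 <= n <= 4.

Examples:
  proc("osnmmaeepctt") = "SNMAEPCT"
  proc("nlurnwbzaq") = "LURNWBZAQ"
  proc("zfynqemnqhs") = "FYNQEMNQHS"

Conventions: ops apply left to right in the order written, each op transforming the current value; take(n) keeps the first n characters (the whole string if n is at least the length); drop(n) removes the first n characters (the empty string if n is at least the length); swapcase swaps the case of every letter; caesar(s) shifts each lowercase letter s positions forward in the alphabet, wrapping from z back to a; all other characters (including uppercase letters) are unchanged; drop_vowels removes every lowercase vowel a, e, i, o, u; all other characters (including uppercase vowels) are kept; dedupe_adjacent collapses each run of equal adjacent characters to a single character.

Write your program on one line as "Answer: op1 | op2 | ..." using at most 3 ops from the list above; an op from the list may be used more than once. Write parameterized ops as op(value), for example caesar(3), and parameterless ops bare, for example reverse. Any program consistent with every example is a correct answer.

dedupe_adjacent | swapcase | drop(1)

Check, running the answer program on each example:
  "osnmmaeepctt" -> "osnmaepct" -> "OSNMAEPCT" -> "SNMAEPCT"
  "nlurnwbzaq" -> "nlurnwbzaq" -> "NLURNWBZAQ" -> "LURNWBZAQ"
  "zfynqemnqhs" -> "zfynqemnqhs" -> "ZFYNQEMNQHS" -> "FYNQEMNQHS"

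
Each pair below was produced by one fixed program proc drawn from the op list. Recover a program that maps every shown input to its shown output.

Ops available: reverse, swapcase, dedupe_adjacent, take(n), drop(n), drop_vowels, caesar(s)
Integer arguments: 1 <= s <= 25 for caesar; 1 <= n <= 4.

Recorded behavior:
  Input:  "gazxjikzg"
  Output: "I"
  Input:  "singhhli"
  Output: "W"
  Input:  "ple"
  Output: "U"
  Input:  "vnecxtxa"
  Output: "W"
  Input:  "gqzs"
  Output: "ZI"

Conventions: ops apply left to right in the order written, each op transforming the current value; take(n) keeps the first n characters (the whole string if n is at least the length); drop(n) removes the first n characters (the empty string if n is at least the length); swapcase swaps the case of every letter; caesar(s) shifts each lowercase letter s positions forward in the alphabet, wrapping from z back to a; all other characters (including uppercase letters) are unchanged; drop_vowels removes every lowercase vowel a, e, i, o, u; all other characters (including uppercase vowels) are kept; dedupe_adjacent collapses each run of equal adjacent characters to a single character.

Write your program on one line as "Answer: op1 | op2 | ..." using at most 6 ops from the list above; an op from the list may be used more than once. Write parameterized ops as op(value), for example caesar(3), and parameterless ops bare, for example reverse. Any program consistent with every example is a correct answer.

dedupe_adjacent | take(3) | drop_vowels | drop(1) | caesar(9) | swapcase

Check, running the answer program on each example:
  "gazxjikzg" -> "gazxjikzg" -> "gaz" -> "gz" -> "z" -> "i" -> "I"
  "singhhli" -> "singhli" -> "sin" -> "sn" -> "n" -> "w" -> "W"
  "ple" -> "ple" -> "ple" -> "pl" -> "l" -> "u" -> "U"
  "vnecxtxa" -> "vnecxtxa" -> "vne" -> "vn" -> "n" -> "w" -> "W"
  "gqzs" -> "gqzs" -> "gqz" -> "gqz" -> "qz" -> "zi" -> "ZI"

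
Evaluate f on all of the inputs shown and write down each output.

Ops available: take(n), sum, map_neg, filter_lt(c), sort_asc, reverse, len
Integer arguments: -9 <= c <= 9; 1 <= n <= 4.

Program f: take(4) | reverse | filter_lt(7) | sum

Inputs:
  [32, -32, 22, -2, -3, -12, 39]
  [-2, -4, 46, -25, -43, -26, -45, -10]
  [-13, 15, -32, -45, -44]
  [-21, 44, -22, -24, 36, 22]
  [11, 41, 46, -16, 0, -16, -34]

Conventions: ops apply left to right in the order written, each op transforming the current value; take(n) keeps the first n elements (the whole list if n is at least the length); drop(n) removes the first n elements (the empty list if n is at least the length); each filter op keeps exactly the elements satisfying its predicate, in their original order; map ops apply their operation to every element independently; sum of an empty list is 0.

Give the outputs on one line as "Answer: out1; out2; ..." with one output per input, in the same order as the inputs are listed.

-34; -31; -90; -67; -16

Execution, op by op:
  [32, -32, 22, -2, -3, -12, 39] -> [32, -32, 22, -2] -> [-2, 22, -32, 32] -> [-2, -32] -> -34
  [-2, -4, 46, -25, -43, -26, -45, -10] -> [-2, -4, 46, -25] -> [-25, 46, -4, -2] -> [-25, -4, -2] -> -31
  [-13, 15, -32, -45, -44] -> [-13, 15, -32, -45] -> [-45, -32, 15, -13] -> [-45, -32, -13] -> -90
  [-21, 44, -22, -24, 36, 22] -> [-21, 44, -22, -24] -> [-24, -22, 44, -21] -> [-24, -22, -21] -> -67
  [11, 41, 46, -16, 0, -16, -34] -> [11, 41, 46, -16] -> [-16, 46, 41, 11] -> [-16] -> -16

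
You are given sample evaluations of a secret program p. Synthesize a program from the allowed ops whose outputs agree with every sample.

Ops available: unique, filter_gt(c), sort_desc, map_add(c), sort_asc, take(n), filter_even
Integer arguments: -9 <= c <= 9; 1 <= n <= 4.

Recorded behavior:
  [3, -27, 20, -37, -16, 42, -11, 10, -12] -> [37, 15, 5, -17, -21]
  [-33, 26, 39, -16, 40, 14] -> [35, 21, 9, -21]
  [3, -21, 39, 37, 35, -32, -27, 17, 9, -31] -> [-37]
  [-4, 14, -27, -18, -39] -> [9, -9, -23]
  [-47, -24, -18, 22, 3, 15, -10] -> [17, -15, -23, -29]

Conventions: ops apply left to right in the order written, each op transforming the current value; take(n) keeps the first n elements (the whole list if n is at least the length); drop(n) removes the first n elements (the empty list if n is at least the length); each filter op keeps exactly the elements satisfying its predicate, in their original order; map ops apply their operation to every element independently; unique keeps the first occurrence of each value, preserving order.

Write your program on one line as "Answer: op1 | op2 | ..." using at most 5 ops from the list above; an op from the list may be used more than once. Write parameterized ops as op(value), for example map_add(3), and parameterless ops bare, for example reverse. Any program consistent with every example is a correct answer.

map_add(4) | sort_desc | filter_even | map_add(-9)

Check, running the answer program on each example:
  [3, -27, 20, -37, -16, 42, -11, 10, -12] -> [7, -23, 24, -33, -12, 46, -7, 14, -8] -> [46, 24, 14, 7, -7, -8, -12, -23, -33] -> [46, 24, 14, -8, -12] -> [37, 15, 5, -17, -21]
  [-33, 26, 39, -16, 40, 14] -> [-29, 30, 43, -12, 44, 18] -> [44, 43, 30, 18, -12, -29] -> [44, 30, 18, -12] -> [35, 21, 9, -21]
  [3, -21, 39, 37, 35, -32, -27, 17, 9, -31] -> [7, -17, 43, 41, 39, -28, -23, 21, 13, -27] -> [43, 41, 39, 21, 13, 7, -17, -23, -27, -28] -> [-28] -> [-37]
  [-4, 14, -27, -18, -39] -> [0, 18, -23, -14, -35] -> [18, 0, -14, -23, -35] -> [18, 0, -14] -> [9, -9, -23]
  [-47, -24, -18, 22, 3, 15, -10] -> [-43, -20, -14, 26, 7, 19, -6] -> [26, 19, 7, -6, -14, -20, -43] -> [26, -6, -14, -20] -> [17, -15, -23, -29]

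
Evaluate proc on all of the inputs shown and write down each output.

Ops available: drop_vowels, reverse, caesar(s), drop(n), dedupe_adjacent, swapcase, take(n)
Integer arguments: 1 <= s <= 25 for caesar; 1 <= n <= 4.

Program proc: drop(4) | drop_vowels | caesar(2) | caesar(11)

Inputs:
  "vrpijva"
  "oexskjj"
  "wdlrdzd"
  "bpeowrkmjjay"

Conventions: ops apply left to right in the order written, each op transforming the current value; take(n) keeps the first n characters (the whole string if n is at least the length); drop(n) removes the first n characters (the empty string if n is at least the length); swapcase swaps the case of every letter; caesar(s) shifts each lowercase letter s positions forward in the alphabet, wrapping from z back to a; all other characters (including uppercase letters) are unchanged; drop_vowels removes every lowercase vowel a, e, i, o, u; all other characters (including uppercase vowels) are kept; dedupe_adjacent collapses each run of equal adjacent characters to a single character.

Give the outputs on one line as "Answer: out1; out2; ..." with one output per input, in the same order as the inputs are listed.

Execution, op by op:
  "vrpijva" -> "jva" -> "jv" -> "lx" -> "wi"
  "oexskjj" -> "kjj" -> "kjj" -> "mll" -> "xww"
  "wdlrdzd" -> "dzd" -> "dzd" -> "fbf" -> "qmq"
  "bpeowrkmjjay" -> "wrkmjjay" -> "wrkmjjy" -> "ytmolla" -> "jexzwwl"

"wi"; "xww"; "qmq"; "jexzwwl"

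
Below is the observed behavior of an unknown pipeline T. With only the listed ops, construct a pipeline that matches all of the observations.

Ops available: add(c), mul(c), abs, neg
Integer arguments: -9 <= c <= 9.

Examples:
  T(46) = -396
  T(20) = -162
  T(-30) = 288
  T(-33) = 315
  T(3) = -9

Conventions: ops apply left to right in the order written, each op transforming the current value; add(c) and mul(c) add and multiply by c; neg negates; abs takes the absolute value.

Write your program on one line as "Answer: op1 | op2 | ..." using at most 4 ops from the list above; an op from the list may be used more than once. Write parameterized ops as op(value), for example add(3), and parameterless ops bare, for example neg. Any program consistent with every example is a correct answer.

add(-2) | neg | mul(-9) | neg

Check, running the answer program on each example:
  46 -> 44 -> -44 -> 396 -> -396
  20 -> 18 -> -18 -> 162 -> -162
  -30 -> -32 -> 32 -> -288 -> 288
  -33 -> -35 -> 35 -> -315 -> 315
  3 -> 1 -> -1 -> 9 -> -9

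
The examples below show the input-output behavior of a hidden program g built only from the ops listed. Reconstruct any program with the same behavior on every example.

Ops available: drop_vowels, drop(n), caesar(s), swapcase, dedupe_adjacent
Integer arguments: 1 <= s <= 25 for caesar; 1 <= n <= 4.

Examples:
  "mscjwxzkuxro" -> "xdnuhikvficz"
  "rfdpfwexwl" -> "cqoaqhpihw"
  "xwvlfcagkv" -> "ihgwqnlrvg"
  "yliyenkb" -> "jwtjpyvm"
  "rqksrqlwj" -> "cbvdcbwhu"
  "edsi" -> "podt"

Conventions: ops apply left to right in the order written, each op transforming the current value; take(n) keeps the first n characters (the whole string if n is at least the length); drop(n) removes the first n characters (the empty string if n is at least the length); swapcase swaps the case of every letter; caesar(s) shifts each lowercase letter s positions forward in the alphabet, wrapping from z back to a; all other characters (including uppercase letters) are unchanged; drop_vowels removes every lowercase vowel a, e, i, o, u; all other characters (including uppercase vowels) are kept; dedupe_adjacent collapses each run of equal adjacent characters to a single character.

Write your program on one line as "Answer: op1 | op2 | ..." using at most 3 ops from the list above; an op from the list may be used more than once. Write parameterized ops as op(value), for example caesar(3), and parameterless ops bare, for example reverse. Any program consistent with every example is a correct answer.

caesar(15) | caesar(22)

Check, running the answer program on each example:
  "mscjwxzkuxro" -> "bhrylmozjmgd" -> "xdnuhikvficz"
  "rfdpfwexwl" -> "guseultmla" -> "cqoaqhpihw"
  "xwvlfcagkv" -> "mlkaurpvzk" -> "ihgwqnlrvg"
  "yliyenkb" -> "naxntczq" -> "jwtjpyvm"
  "rqksrqlwj" -> "gfzhgfaly" -> "cbvdcbwhu"
  "edsi" -> "tshx" -> "podt"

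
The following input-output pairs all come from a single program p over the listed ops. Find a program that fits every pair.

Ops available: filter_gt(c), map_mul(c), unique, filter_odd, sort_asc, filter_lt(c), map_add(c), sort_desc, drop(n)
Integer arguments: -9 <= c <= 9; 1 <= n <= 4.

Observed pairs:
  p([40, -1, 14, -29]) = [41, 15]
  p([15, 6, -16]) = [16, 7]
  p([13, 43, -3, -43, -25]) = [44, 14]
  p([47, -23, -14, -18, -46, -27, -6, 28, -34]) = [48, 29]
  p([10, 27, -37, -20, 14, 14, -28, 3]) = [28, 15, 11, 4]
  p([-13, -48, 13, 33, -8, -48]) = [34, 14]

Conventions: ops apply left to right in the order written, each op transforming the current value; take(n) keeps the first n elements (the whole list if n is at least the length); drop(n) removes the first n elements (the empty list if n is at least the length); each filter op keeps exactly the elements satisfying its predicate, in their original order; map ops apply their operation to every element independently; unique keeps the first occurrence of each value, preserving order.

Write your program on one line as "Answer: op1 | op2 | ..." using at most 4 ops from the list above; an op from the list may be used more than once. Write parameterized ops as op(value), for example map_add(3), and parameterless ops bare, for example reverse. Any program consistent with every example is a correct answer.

unique | filter_gt(0) | sort_desc | map_add(1)

Check, running the answer program on each example:
  [40, -1, 14, -29] -> [40, -1, 14, -29] -> [40, 14] -> [40, 14] -> [41, 15]
  [15, 6, -16] -> [15, 6, -16] -> [15, 6] -> [15, 6] -> [16, 7]
  [13, 43, -3, -43, -25] -> [13, 43, -3, -43, -25] -> [13, 43] -> [43, 13] -> [44, 14]
  [47, -23, -14, -18, -46, -27, -6, 28, -34] -> [47, -23, -14, -18, -46, -27, -6, 28, -34] -> [47, 28] -> [47, 28] -> [48, 29]
  [10, 27, -37, -20, 14, 14, -28, 3] -> [10, 27, -37, -20, 14, -28, 3] -> [10, 27, 14, 3] -> [27, 14, 10, 3] -> [28, 15, 11, 4]
  [-13, -48, 13, 33, -8, -48] -> [-13, -48, 13, 33, -8] -> [13, 33] -> [33, 13] -> [34, 14]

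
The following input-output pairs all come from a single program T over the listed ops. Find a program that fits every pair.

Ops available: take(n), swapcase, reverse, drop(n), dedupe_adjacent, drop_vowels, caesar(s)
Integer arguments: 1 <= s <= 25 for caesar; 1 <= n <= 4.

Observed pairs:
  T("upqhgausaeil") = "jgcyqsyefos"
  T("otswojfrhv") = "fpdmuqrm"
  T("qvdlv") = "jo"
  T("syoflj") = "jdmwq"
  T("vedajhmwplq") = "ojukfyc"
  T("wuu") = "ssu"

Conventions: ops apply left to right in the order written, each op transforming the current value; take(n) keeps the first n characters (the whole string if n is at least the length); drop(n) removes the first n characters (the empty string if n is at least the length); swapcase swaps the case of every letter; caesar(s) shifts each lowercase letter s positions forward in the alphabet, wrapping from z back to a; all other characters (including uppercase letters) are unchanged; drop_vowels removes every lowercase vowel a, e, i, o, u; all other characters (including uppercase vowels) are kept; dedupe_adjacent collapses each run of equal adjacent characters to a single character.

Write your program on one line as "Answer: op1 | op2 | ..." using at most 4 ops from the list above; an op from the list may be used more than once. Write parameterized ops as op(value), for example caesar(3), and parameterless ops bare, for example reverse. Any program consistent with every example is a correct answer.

caesar(5) | reverse | drop_vowels | caesar(19)

Check, running the answer program on each example:
  "upqhgausaeil" -> "zuvmlfzxfjnq" -> "qnjfxzflmvuz" -> "qnjfxzflmvz" -> "jgcyqsyefos"
  "otswojfrhv" -> "tyxbtokwma" -> "amwkotbxyt" -> "mwktbxyt" -> "fpdmuqrm"
  "qvdlv" -> "vaiqa" -> "aqiav" -> "qv" -> "jo"
  "syoflj" -> "xdtkqo" -> "oqktdx" -> "qktdx" -> "jdmwq"
  "vedajhmwplq" -> "ajifomrbuqv" -> "vqubrmofija" -> "vqbrmfj" -> "ojukfyc"
  "wuu" -> "bzz" -> "zzb" -> "zzb" -> "ssu"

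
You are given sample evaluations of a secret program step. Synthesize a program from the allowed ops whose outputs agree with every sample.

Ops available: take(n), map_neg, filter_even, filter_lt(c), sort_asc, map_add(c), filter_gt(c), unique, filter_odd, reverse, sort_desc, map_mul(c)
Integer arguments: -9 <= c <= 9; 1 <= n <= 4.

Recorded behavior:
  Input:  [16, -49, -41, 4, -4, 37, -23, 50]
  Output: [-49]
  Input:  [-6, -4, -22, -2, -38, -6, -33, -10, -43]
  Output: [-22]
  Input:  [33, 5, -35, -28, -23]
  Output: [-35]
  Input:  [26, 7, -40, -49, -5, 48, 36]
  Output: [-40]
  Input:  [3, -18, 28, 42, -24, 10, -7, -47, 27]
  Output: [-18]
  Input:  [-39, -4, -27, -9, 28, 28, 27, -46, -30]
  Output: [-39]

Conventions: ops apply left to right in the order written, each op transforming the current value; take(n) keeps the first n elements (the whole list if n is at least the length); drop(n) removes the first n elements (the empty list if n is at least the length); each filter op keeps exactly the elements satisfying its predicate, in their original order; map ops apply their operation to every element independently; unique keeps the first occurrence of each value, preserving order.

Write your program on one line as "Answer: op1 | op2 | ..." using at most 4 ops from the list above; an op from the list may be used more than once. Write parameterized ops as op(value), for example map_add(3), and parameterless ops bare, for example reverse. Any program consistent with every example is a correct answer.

filter_lt(-3) | take(3) | filter_lt(-6) | take(1)

Check, running the answer program on each example:
  [16, -49, -41, 4, -4, 37, -23, 50] -> [-49, -41, -4, -23] -> [-49, -41, -4] -> [-49, -41] -> [-49]
  [-6, -4, -22, -2, -38, -6, -33, -10, -43] -> [-6, -4, -22, -38, -6, -33, -10, -43] -> [-6, -4, -22] -> [-22] -> [-22]
  [33, 5, -35, -28, -23] -> [-35, -28, -23] -> [-35, -28, -23] -> [-35, -28, -23] -> [-35]
  [26, 7, -40, -49, -5, 48, 36] -> [-40, -49, -5] -> [-40, -49, -5] -> [-40, -49] -> [-40]
  [3, -18, 28, 42, -24, 10, -7, -47, 27] -> [-18, -24, -7, -47] -> [-18, -24, -7] -> [-18, -24, -7] -> [-18]
  [-39, -4, -27, -9, 28, 28, 27, -46, -30] -> [-39, -4, -27, -9, -46, -30] -> [-39, -4, -27] -> [-39, -27] -> [-39]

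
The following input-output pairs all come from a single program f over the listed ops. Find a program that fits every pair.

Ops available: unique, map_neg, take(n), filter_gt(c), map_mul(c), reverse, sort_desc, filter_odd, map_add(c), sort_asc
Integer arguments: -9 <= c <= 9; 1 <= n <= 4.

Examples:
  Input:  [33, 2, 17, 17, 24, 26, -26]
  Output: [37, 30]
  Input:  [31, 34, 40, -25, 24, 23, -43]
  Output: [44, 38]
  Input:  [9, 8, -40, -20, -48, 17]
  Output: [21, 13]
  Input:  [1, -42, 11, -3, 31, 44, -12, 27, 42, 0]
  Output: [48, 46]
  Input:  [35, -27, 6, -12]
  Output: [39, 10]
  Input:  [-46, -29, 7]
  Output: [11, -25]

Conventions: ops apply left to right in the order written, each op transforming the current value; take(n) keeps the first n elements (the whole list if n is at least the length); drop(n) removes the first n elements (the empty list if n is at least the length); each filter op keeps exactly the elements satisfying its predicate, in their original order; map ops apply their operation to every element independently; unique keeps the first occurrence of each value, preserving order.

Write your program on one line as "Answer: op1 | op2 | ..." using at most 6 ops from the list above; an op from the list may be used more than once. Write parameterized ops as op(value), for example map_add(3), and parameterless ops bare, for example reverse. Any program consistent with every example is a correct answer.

map_add(4) | map_neg | sort_desc | reverse | map_neg | take(2)

Check, running the answer program on each example:
  [33, 2, 17, 17, 24, 26, -26] -> [37, 6, 21, 21, 28, 30, -22] -> [-37, -6, -21, -21, -28, -30, 22] -> [22, -6, -21, -21, -28, -30, -37] -> [-37, -30, -28, -21, -21, -6, 22] -> [37, 30, 28, 21, 21, 6, -22] -> [37, 30]
  [31, 34, 40, -25, 24, 23, -43] -> [35, 38, 44, -21, 28, 27, -39] -> [-35, -38, -44, 21, -28, -27, 39] -> [39, 21, -27, -28, -35, -38, -44] -> [-44, -38, -35, -28, -27, 21, 39] -> [44, 38, 35, 28, 27, -21, -39] -> [44, 38]
  [9, 8, -40, -20, -48, 17] -> [13, 12, -36, -16, -44, 21] -> [-13, -12, 36, 16, 44, -21] -> [44, 36, 16, -12, -13, -21] -> [-21, -13, -12, 16, 36, 44] -> [21, 13, 12, -16, -36, -44] -> [21, 13]
  [1, -42, 11, -3, 31, 44, -12, 27, 42, 0] -> [5, -38, 15, 1, 35, 48, -8, 31, 46, 4] -> [-5, 38, -15, -1, -35, -48, 8, -31, -46, -4] -> [38, 8, -1, -4, -5, -15, -31, -35, -46, -48] -> [-48, -46, -35, -31, -15, -5, -4, -1, 8, 38] -> [48, 46, 35, 31, 15, 5, 4, 1, -8, -38] -> [48, 46]
  [35, -27, 6, -12] -> [39, -23, 10, -8] -> [-39, 23, -10, 8] -> [23, 8, -10, -39] -> [-39, -10, 8, 23] -> [39, 10, -8, -23] -> [39, 10]
  [-46, -29, 7] -> [-42, -25, 11] -> [42, 25, -11] -> [42, 25, -11] -> [-11, 25, 42] -> [11, -25, -42] -> [11, -25]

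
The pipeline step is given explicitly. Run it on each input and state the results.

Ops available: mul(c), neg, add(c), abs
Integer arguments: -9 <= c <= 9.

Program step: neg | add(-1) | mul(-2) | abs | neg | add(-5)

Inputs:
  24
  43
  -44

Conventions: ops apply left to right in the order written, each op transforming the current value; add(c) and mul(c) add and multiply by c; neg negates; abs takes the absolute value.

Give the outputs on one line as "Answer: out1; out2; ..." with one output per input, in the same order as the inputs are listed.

Execution, op by op:
  24 -> -24 -> -25 -> 50 -> 50 -> -50 -> -55
  43 -> -43 -> -44 -> 88 -> 88 -> -88 -> -93
  -44 -> 44 -> 43 -> -86 -> 86 -> -86 -> -91

-55; -93; -91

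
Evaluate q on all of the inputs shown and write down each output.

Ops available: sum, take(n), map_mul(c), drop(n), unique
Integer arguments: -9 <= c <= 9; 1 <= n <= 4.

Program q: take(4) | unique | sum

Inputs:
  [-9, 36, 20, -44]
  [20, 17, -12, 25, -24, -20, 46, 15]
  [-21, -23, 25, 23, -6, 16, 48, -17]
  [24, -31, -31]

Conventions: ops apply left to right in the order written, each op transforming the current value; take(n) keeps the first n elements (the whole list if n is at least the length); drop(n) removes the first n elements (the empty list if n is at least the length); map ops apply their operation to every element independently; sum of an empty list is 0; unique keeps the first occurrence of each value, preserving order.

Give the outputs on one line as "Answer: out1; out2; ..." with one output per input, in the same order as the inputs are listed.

Execution, op by op:
  [-9, 36, 20, -44] -> [-9, 36, 20, -44] -> [-9, 36, 20, -44] -> 3
  [20, 17, -12, 25, -24, -20, 46, 15] -> [20, 17, -12, 25] -> [20, 17, -12, 25] -> 50
  [-21, -23, 25, 23, -6, 16, 48, -17] -> [-21, -23, 25, 23] -> [-21, -23, 25, 23] -> 4
  [24, -31, -31] -> [24, -31, -31] -> [24, -31] -> -7

3; 50; 4; -7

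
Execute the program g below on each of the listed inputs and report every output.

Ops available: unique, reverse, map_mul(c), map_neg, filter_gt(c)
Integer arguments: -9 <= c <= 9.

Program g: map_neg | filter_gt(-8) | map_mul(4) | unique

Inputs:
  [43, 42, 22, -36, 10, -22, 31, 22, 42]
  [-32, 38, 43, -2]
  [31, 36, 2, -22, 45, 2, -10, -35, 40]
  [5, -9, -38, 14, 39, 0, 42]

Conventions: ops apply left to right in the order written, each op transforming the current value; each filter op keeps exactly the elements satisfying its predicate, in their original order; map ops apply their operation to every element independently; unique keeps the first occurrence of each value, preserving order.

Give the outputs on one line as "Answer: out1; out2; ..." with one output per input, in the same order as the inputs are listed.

[144, 88]; [128, 8]; [-8, 88, 40, 140]; [-20, 36, 152, 0]

Execution, op by op:
  [43, 42, 22, -36, 10, -22, 31, 22, 42] -> [-43, -42, -22, 36, -10, 22, -31, -22, -42] -> [36, 22] -> [144, 88] -> [144, 88]
  [-32, 38, 43, -2] -> [32, -38, -43, 2] -> [32, 2] -> [128, 8] -> [128, 8]
  [31, 36, 2, -22, 45, 2, -10, -35, 40] -> [-31, -36, -2, 22, -45, -2, 10, 35, -40] -> [-2, 22, -2, 10, 35] -> [-8, 88, -8, 40, 140] -> [-8, 88, 40, 140]
  [5, -9, -38, 14, 39, 0, 42] -> [-5, 9, 38, -14, -39, 0, -42] -> [-5, 9, 38, 0] -> [-20, 36, 152, 0] -> [-20, 36, 152, 0]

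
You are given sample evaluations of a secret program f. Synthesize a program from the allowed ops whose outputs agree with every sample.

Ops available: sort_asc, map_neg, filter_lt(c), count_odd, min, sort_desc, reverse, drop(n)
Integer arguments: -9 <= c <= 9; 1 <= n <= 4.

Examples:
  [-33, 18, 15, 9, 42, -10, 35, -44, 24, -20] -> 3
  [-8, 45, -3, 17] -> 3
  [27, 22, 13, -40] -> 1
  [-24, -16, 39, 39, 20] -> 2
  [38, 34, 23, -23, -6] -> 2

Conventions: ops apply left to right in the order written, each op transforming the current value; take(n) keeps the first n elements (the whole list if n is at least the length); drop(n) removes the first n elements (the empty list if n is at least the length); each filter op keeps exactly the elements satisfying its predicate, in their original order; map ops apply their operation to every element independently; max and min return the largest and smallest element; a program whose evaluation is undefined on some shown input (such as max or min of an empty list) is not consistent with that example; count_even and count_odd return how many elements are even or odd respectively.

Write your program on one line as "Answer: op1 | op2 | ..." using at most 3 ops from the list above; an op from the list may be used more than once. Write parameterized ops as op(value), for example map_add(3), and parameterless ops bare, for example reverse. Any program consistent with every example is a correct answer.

drop(1) | sort_asc | count_odd

Check, running the answer program on each example:
  [-33, 18, 15, 9, 42, -10, 35, -44, 24, -20] -> [18, 15, 9, 42, -10, 35, -44, 24, -20] -> [-44, -20, -10, 9, 15, 18, 24, 35, 42] -> 3
  [-8, 45, -3, 17] -> [45, -3, 17] -> [-3, 17, 45] -> 3
  [27, 22, 13, -40] -> [22, 13, -40] -> [-40, 13, 22] -> 1
  [-24, -16, 39, 39, 20] -> [-16, 39, 39, 20] -> [-16, 20, 39, 39] -> 2
  [38, 34, 23, -23, -6] -> [34, 23, -23, -6] -> [-23, -6, 23, 34] -> 2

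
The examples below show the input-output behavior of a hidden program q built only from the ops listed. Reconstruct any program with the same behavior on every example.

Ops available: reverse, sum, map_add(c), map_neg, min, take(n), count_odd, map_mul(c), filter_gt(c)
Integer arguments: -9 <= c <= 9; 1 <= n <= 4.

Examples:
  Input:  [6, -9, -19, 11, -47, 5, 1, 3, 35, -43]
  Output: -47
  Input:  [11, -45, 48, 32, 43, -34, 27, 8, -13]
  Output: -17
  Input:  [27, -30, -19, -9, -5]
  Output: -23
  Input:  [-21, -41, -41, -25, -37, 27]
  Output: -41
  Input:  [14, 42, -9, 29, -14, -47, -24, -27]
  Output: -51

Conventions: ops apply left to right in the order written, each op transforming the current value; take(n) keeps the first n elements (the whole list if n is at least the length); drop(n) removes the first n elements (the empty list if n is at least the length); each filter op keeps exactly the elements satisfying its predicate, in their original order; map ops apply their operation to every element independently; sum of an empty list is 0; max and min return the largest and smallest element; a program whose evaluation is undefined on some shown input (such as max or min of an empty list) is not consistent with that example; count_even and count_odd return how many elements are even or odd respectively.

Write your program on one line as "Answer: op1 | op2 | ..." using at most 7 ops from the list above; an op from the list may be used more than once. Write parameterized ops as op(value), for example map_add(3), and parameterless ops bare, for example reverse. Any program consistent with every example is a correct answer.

reverse | take(3) | map_add(-2) | map_add(-2) | reverse | min

Check, running the answer program on each example:
  [6, -9, -19, 11, -47, 5, 1, 3, 35, -43] -> [-43, 35, 3, 1, 5, -47, 11, -19, -9, 6] -> [-43, 35, 3] -> [-45, 33, 1] -> [-47, 31, -1] -> [-1, 31, -47] -> -47
  [11, -45, 48, 32, 43, -34, 27, 8, -13] -> [-13, 8, 27, -34, 43, 32, 48, -45, 11] -> [-13, 8, 27] -> [-15, 6, 25] -> [-17, 4, 23] -> [23, 4, -17] -> -17
  [27, -30, -19, -9, -5] -> [-5, -9, -19, -30, 27] -> [-5, -9, -19] -> [-7, -11, -21] -> [-9, -13, -23] -> [-23, -13, -9] -> -23
  [-21, -41, -41, -25, -37, 27] -> [27, -37, -25, -41, -41, -21] -> [27, -37, -25] -> [25, -39, -27] -> [23, -41, -29] -> [-29, -41, 23] -> -41
  [14, 42, -9, 29, -14, -47, -24, -27] -> [-27, -24, -47, -14, 29, -9, 42, 14] -> [-27, -24, -47] -> [-29, -26, -49] -> [-31, -28, -51] -> [-51, -28, -31] -> -51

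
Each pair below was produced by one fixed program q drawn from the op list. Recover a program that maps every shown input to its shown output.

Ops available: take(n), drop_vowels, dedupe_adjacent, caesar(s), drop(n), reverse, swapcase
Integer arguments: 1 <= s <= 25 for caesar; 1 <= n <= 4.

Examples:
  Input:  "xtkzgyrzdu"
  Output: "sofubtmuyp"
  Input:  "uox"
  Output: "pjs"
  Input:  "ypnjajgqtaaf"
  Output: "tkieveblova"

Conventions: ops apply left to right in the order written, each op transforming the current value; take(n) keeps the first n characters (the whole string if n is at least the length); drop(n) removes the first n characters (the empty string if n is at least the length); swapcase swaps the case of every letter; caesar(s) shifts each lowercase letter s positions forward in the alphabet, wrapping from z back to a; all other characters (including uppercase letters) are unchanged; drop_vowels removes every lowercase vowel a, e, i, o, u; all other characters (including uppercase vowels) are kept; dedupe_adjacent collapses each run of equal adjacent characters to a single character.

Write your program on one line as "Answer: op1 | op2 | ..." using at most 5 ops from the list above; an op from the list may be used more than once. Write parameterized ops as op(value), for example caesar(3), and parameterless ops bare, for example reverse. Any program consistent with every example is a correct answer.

dedupe_adjacent | reverse | caesar(21) | reverse

Check, running the answer program on each example:
  "xtkzgyrzdu" -> "xtkzgyrzdu" -> "udzrygzktx" -> "pyumtbufos" -> "sofubtmuyp"
  "uox" -> "uox" -> "xou" -> "sjp" -> "pjs"
  "ypnjajgqtaaf" -> "ypnjajgqtaf" -> "fatqgjajnpy" -> "avolbeveikt" -> "tkieveblova"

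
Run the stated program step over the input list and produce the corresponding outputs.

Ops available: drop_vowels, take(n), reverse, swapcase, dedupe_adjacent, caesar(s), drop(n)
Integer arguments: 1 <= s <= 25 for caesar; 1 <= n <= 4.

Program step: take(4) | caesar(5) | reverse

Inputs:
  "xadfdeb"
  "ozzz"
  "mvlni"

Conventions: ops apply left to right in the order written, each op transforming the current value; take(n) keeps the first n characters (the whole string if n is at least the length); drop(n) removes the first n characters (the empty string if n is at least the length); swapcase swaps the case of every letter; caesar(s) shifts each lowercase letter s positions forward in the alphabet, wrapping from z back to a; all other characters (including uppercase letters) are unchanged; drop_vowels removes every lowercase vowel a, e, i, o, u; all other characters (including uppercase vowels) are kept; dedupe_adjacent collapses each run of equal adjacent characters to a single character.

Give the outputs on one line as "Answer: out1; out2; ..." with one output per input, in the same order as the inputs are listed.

Execution, op by op:
  "xadfdeb" -> "xadf" -> "cfik" -> "kifc"
  "ozzz" -> "ozzz" -> "teee" -> "eeet"
  "mvlni" -> "mvln" -> "raqs" -> "sqar"

"kifc"; "eeet"; "sqar"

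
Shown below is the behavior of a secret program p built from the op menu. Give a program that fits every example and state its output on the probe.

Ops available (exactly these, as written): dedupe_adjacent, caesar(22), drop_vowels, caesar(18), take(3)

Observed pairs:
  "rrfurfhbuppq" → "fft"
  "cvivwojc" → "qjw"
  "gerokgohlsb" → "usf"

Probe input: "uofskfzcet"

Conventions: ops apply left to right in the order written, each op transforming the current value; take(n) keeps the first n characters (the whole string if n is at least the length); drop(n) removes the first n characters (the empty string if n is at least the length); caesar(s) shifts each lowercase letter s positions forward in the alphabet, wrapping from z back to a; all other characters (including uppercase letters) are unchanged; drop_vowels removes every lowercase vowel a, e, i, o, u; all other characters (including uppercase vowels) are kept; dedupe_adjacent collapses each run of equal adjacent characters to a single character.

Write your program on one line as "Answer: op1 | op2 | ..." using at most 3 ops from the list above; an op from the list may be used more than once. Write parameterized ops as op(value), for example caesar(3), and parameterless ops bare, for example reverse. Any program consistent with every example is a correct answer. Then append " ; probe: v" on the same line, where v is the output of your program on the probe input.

caesar(22) | caesar(18) | take(3) ; probe: "ict"

Check, running the answer program on each example:
  "rrfurfhbuppq" -> "nnbqnbdxqllm" -> "fftiftvpidde" -> "fft"
  "cvivwojc" -> "yrerskfy" -> "qjwjkcxq" -> "qjw"
  "gerokgohlsb" -> "cankgckdhox" -> "usfcyucvzgp" -> "usf"
  probe: "uofskfzcet" -> "qkbogbvyap" -> "ictgytnqsh" -> "ict"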